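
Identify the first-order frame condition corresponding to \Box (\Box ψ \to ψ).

Shift-reflexivity

This schema is the T□ axiom.
Its frame correspondent is shift-reflexivity — \forall x \forall y (Rxy \to Ryy).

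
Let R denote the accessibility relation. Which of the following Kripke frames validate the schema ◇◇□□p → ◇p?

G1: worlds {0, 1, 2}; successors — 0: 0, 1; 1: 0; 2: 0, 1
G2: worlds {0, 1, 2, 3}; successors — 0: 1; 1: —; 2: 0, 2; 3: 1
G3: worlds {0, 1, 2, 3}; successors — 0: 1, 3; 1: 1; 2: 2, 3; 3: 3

The schema corresponds to a generalized confluence (Geach) condition: ∀x ∀y (xR²y → ∃w (yR²w ∧ xRw)).
G1: condition met.
G2: fails — 2R²0 but no w with 0R²w and 2Rw.
G3: condition met.
Valid on: G1, G3.

G1, G3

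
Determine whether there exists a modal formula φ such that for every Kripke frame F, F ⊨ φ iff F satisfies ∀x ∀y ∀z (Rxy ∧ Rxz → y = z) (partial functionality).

Yes, by ◇r → □r

This is a Sahlqvist condition; the CD axiom ◇r → □r defines it.
Suppose ◇r→□r is valid. Take Rxy, Rxz and set V(r)={y}. Then ◇r at x, so □r at x, so r at z, i.e. z=y.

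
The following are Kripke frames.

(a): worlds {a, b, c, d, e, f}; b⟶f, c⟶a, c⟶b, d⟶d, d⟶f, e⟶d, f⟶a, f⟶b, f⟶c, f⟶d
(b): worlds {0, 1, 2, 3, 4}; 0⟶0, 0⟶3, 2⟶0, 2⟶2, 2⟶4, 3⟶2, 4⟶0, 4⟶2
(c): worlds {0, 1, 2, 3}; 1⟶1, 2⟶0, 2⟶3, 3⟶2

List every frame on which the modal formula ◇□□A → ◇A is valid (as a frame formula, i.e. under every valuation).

This is the axiom for a generalized confluence (Geach) condition; its first-order frame correspondent is ∀x ∀y (xRy → ∃w (yR²w ∧ xRw)).
(a): fails — cRa but no w with aR²w and cRw.
(b): condition met.
(c): fails — 2R0 but no w with 0R²w and 2Rw.

(b)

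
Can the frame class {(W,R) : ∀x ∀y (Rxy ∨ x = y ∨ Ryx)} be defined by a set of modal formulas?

No

Any modally definable frame class is closed under disjoint unions.
Take 4 disjoint single-world reflexive frames: each is trivially connected, but their disjoint union has 4 worlds with no edge between distinct components, so it is not connected.
So the class is not modally definable.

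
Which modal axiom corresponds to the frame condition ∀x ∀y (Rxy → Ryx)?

A defining formula is q → □◇q (the B axiom).
Suppose q→□◇q is valid. Take Rxy and set V(q)={x}. Then q at x, so □◇q at x, so ◇q at y, so some z with Ryz has q; z=x, i.e. Ryx.

q → □◇q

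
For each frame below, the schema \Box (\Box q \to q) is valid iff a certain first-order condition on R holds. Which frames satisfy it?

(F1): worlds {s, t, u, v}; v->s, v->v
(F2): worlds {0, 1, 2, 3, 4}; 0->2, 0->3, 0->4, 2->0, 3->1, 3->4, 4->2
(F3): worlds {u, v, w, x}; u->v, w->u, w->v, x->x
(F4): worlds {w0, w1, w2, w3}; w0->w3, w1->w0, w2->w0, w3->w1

The schema corresponds to shift-reflexivity: \forall x \forall y (Rxy \to Ryy).
(F1): fails — Rvs but not Rss.
(F2): fails — R34 but not R44.
(F3): fails — Ruv but not Rvv.
(F4): fails — Rw1w0 but not Rw0w0.
Valid on no frame.

none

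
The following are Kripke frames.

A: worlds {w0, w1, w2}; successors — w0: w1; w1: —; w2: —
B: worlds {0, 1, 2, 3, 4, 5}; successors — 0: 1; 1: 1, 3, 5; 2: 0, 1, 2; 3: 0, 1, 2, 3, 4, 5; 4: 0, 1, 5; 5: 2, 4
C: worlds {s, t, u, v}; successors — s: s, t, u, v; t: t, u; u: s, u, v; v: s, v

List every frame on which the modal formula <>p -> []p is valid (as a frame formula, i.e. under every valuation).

A

This is the axiom for partial functionality; its first-order frame correspondent is forall x forall y forall z (Rxy & Rxz -> y = z).
A: ✓.
B: fails — 1 sees both 1 and 3.
C: fails — s sees both s and t.
Valid on: A.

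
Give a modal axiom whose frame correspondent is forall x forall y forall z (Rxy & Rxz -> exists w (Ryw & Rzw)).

◇□p → □◇p

The condition is convergence. The .2 schema ◇□p → □◇p defines it.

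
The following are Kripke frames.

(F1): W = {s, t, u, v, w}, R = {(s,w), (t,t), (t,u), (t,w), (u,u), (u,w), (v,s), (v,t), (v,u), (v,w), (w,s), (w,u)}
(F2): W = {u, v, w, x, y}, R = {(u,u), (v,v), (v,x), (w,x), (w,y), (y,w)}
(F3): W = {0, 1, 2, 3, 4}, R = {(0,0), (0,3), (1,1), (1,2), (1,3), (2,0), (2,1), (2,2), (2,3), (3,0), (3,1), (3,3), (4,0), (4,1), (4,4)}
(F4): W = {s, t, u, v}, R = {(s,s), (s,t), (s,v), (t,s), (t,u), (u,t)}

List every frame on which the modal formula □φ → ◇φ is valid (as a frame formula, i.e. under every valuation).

The schema corresponds to seriality: ∀x ∃y Rxy.
(F1): condition met.
(F2): fails — world x has no successor.
(F3): condition met.
(F4): fails — world v has no successor.

(F1), (F3)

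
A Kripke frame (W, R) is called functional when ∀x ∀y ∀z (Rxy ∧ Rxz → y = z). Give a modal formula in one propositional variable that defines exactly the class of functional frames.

◇p → □p

This is partial functionality; the standard corresponding axiom is CD: ◇p → □p.
Suppose ◇p→□p is valid. Take Rxy, Rxz and set V(p)={y}. Then ◇p at x, so □p at x, so p at z, i.e. z=y.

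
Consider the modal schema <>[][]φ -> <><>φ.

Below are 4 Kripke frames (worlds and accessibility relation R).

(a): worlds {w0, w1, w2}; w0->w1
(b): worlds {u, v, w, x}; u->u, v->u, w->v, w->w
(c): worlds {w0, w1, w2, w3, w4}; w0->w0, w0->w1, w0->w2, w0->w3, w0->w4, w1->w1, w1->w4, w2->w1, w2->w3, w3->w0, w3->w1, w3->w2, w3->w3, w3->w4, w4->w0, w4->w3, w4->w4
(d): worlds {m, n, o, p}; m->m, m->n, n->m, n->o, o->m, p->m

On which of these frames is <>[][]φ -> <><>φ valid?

The schema corresponds to a generalized confluence (Geach) condition: forall x forall y (xRy -> exists w (y R^2 w & x R^2 w)).
(a): fails — w0Rw1 but no w with w1R²w and w0R²w.
(b): condition met.
(c): condition met.
(d): condition met.

(b), (c), (d)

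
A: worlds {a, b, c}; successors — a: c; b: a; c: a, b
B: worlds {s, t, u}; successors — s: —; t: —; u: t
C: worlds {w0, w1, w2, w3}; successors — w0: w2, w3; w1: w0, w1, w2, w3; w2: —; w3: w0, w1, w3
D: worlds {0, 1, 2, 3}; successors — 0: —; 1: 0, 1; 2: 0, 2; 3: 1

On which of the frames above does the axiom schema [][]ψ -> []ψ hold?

D

The schema corresponds to density: forall x forall y (Rxy -> exists z (Rxz & Rzy)).
A: fails — Rac but no z with Raz and Rzc.
B: fails — Rut but no z with Ruz and Rzt.
C: fails — Rw0w2 but no z with Rw0z and Rzw2.
D: holds.
Valid on: D.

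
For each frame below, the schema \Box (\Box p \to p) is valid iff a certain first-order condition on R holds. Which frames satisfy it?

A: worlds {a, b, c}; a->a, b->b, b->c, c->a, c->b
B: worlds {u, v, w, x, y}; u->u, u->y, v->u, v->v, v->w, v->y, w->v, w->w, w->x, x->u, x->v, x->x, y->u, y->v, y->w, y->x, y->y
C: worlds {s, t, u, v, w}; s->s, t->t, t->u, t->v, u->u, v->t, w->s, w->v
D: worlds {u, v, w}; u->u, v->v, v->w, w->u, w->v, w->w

This is the axiom for shift-reflexivity; its first-order frame correspondent is \forall x \forall y (Rxy \to Ryy).
A: fails — Rbc but not Rcc.
B: satisfies the condition.
C: fails — Rtv but not Rvv.
D: satisfies the condition.

B, D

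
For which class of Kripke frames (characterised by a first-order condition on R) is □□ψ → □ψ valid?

density: ∀x ∀y (Rxy → ∃z (Rxz ∧ Rzy))

This schema is the C4 axiom.
It corresponds to density: ∀x ∀y (Rxy → ∃z (Rxz ∧ Rzy)).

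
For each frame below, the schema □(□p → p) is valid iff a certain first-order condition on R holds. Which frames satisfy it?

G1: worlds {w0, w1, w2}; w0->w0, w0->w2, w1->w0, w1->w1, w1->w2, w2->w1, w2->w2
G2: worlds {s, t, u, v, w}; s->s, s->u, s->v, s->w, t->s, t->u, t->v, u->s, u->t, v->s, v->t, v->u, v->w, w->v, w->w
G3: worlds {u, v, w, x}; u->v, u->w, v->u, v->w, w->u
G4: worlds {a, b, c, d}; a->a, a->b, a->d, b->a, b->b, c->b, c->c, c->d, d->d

G1, G4

The schema corresponds to shift-reflexivity: ∀x ∀y (Rxy → Ryy).
G1: condition met.
G2: fails — Rtv but not Rvv.
G3: fails — Ruv but not Rvv.
G4: condition met.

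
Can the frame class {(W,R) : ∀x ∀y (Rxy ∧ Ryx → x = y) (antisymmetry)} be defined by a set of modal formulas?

Not definable by any modal formula

Modal frame validity is preserved under surjective bounded morphisms.
The 8-cycle (worlds s,t,u,v,w,x,y,z with s→t→u→v→w→x→y→z→s) is antisymmetric. Sending even-indexed worlds to s and odd-indexed worlds to t is a surjective bounded morphism onto the two-world frame with s↔t, which is not antisymmetric.
So the class is not modally definable.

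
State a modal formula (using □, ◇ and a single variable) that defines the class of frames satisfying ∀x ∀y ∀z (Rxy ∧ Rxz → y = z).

◇s → □s

This is partial functionality; the standard corresponding axiom is CD: ◇s → □s.
Suppose ◇s→□s is valid. Take Rxy, Rxz and set V(s)={y}. Then ◇s at x, so □s at x, so s at z, i.e. z=y.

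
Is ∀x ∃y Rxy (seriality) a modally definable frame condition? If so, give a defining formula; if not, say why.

The condition is seriality. A defining modal formula is □p → ◇p.
Suppose □p→◇p is valid. At any x set V(p)=W. Then □p at x, so ◇p at x, so x has a successor.

Definable; □p → ◇p defines it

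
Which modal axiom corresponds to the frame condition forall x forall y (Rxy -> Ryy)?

□(□p → p)

This is shift-reflexivity; the standard corresponding axiom is T□: □(□p → p).
Suppose □(□p→p) is valid. Take Rxy and set V(p)={w : Ryw}. Then at y, □p holds; since □(□p→p) at x, □p→p at y, so p at y, i.e. Ryy.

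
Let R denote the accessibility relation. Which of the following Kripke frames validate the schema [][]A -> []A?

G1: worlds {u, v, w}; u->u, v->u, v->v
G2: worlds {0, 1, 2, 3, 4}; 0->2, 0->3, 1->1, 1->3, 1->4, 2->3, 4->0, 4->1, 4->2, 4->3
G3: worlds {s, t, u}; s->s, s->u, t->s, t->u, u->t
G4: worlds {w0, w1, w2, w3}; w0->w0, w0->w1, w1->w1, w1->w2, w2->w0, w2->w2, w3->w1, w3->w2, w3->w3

G1, G4

Frame correspondent (Sahlqvist): forall x forall y (Rxy -> exists z (Rxz & Rzy)) — i.e. density.
G1: condition met.
G2: fails — R02 but no z with R0z and Rz2.
G3: fails — Rut but no z with Ruz and Rzt.
G4: condition met.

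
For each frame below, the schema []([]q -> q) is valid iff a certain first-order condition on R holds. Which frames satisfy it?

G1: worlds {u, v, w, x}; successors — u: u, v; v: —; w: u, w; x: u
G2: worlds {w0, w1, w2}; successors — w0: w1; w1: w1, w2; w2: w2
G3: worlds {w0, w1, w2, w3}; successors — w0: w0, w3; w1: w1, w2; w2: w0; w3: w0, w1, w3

This is the axiom for shift-reflexivity; its first-order frame correspondent is forall x forall y (Rxy -> Ryy).
G1: fails — Ruv but not Rvv.
G2: holds.
G3: fails — Rw1w2 but not Rw2w2.
Valid on: G2.

G2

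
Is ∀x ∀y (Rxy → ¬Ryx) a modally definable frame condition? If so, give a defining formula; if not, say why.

Any modally definable frame class is closed under surjective bounded morphisms.
The 4-cycle (worlds s,t,u,v with s→t→u→v→s) is asymmetric. Mapping every world to a single reflexive point • is a surjective bounded morphism, and the reflexive point is not asymmetric (R•• but asymmetry requires ¬R••).
So the class is not modally definable.

No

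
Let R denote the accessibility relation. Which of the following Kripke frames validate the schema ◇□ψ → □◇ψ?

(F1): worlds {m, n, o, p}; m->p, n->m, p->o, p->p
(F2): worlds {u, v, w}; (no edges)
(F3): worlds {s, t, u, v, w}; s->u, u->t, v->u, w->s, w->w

Frame correspondent (Sahlqvist): ∀x ∀y ∀z (Rxy ∧ Rxz → ∃w (Ryw ∧ Rzw)) — i.e. convergence.
(F1): fails — Rpo and Rpo but o and o have no common successor.
(F2): ✓.
(F3): fails — Rut and Rut but t and t have no common successor.

(F2)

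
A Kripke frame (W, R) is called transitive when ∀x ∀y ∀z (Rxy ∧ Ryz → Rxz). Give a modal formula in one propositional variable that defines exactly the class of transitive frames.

A defining formula is □s → □□s (the 4 axiom).
Suppose □s→□□s is valid. Take Rxy, Ryz and set V(s)={w : Rxw}. Then □s at x, so □□s at x, so □s at y, so s at z, i.e. Rxz.

□s → □□s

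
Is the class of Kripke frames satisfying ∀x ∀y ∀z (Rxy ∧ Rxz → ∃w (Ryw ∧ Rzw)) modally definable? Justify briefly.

Yes, by ◇□r → □◇r

The condition is convergence. A defining modal formula is ◇□r → □◇r.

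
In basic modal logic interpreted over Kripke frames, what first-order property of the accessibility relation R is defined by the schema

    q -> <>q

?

reflexivity: forall x Rxx

This is frame-equivalent to □q → q (substitute ¬q for q and contrapose).
Suppose □q→q is valid. At any x set V(q)={w : Rxw}. Then □q holds at x, so q holds at x, i.e. Rxx.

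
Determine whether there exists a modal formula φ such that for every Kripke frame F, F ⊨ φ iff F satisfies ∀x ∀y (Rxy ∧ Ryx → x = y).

Not definable by any modal formula

Modal frame validity is preserved under surjective bounded morphisms.
The 6-cycle (worlds w0,w1,w2,w3,w4,w5 with w0→w1→w2→w3→w4→w5→w0) is antisymmetric. Sending even-indexed worlds to s and odd-indexed worlds to t is a surjective bounded morphism onto the two-world frame with s↔t, which is not antisymmetric.
So no modal formula (or set of formulas) defines exactly the antisymmetric frames.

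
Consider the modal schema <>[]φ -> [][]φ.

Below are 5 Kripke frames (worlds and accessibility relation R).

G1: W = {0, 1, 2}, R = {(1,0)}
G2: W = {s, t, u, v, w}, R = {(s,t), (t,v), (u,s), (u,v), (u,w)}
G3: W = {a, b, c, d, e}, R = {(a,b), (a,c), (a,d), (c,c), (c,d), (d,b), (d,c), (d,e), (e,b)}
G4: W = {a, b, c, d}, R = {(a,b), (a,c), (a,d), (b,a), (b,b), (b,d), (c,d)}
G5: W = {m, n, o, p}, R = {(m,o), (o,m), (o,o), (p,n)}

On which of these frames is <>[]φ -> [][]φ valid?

The schema corresponds to a generalized confluence (Geach) condition: forall x forall y forall z ((xRy & x R^2 z) -> exists w (yRw & z = w)).
G1: satisfies the condition.
G2: fails — uRv, uR²t but no w* with vRw* and t=w*.
G3: fails — aRb, aR²b but no w with bRw and b=w.
G4: fails — aRc, aR²a but no w with cRw and a=w.
G5: fails — oRm, oR²m but no w with mRw and m=w.

G1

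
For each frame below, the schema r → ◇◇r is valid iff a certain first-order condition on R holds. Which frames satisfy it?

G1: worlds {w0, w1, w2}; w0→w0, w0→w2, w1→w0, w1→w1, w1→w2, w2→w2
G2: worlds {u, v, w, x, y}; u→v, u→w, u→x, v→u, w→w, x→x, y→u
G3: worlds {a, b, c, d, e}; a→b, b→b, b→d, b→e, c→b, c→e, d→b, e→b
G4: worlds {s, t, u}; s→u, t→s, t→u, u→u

G1

This is the axiom for a generalized confluence (Geach) condition; its first-order frame correspondent is ∀x ∃w (x = w ∧ xR²w).
G1: ✓.
G2: fails — at y but no t with y=t and yR²t.
G3: fails — at a but no w with a=w and aR²w.
G4: fails — at s but no w with s=w and sR²w.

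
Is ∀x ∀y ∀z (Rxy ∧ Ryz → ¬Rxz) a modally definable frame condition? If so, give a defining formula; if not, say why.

Not modally definable

Modal frame validity is preserved under surjective bounded morphisms.
The 7-cycle (worlds a,b,c,d,e,f,g with a→b→c→d→e→f→g→a) is intransitive. Mapping every world to a single reflexive point • is a surjective bounded morphism; the reflexive point is not intransitive (R••∧R•• but R••).
Hence intransitivity is not modally definable.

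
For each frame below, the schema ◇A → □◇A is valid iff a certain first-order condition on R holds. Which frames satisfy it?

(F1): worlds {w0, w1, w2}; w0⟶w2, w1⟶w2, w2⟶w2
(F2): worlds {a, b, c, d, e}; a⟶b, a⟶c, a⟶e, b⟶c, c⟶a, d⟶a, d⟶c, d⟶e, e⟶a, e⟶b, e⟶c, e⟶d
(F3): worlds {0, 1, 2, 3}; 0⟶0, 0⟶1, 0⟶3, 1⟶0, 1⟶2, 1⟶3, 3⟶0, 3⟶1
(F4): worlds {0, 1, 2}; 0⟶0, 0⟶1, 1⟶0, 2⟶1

(F1)

Frame correspondent (Sahlqvist): ∀x ∀y ∀z (Rxy ∧ Rxz → Ryz) — i.e. the Euclidean property.
(F1): satisfies the condition.
(F2): fails — Rab and Rab but not Rbb.
(F3): fails — R01 and R01 but not R11.
(F4): fails — R01 and R01 but not R11.
Valid on: (F1).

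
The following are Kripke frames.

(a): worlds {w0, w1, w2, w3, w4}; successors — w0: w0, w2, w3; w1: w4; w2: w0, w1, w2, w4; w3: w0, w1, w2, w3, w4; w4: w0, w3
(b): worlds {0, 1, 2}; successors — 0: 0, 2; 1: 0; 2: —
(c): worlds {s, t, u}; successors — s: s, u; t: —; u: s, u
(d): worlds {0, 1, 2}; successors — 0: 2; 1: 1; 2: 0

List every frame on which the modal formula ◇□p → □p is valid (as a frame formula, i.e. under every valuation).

(c)

The schema corresponds to the Euclidean property: ∀x ∀y ∀z (Rxy ∧ Rxz → Ryz).
(a): fails — Rw0w2 and Rw0w3 but not Rw2w3.
(b): fails — R02 and R00 but not R20.
(c): satisfies the condition.
(d): fails — R02 and R02 but not R22.
Valid on: (c).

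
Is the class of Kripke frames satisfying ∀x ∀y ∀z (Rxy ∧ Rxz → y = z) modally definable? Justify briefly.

Yes: it is partial functionality, defined by the CD schema ◇r → □r.

Definable; ◇r → □r defines it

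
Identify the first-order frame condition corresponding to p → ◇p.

Reflexivity

Equivalently (dual form): □p → p.
Suppose □p→p is valid. At any x set V(p)={w : Rxw}. Then □p holds at x, so p holds at x, i.e. Rxx.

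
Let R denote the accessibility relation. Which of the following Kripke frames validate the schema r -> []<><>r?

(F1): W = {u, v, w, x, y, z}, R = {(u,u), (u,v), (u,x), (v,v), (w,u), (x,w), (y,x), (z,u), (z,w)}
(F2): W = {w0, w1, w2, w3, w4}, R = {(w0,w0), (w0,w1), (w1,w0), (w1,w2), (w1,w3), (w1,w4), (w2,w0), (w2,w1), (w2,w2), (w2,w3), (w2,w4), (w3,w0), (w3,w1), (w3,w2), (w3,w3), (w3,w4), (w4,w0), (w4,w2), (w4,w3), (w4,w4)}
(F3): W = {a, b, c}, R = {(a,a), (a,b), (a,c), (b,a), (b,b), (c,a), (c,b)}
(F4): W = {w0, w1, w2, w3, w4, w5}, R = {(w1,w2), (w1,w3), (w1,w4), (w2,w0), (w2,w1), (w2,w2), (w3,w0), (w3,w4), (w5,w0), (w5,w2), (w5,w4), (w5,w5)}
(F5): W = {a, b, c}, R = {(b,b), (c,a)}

(F2), (F3)

The schema corresponds to a generalized confluence (Geach) condition: forall x forall z (xRz -> exists w (x = w & z R^2 w)).
(F1): fails — uRv but no t with u=t and vR²t.
(F2): satisfies the condition.
(F3): satisfies the condition.
(F4): fails — w1Rw3 but no w with w1=w and w3R²w.
(F5): fails — cRa but no w with c=w and aR²w.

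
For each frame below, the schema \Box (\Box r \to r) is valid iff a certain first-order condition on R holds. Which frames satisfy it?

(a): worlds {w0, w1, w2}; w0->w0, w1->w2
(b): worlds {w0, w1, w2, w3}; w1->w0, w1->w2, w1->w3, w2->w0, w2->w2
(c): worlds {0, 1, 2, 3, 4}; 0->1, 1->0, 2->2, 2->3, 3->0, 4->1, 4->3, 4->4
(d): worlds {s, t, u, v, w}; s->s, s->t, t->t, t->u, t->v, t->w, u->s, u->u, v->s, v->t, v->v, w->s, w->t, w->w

Frame correspondent (Sahlqvist): \forall x \forall y (Rxy \to Ryy) — i.e. shift-reflexivity.
(a): fails — Rw1w2 but not Rw2w2.
(b): fails — Rw1w0 but not Rw0w0.
(c): fails — R10 but not R00.
(d): ✓.

(d)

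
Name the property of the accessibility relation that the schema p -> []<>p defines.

Suppose p→□◇p is valid. Take Rxy and set V(p)={x}. Then p at x, so □◇p at x, so ◇p at y, so some z with Ryz has p; z=x, i.e. Ryx.
Conversely, on a frame with symmetry the schema holds at every world under every valuation.
Frame condition: forall x forall y (Rxy -> Ryx).

Symmetry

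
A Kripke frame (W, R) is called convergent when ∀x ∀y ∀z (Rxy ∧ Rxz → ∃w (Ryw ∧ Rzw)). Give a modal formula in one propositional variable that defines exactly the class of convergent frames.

◇□r → □◇r

A defining formula is ◇□r → □◇r (the .2 axiom).
Suppose ◇□r→□◇r is valid. Take Rxy, Rxz and set V(r)={w : Ryw}. Then □r at y so ◇□r at x, so □◇r at x, so ◇r at z, giving w with Rzw and Ryw.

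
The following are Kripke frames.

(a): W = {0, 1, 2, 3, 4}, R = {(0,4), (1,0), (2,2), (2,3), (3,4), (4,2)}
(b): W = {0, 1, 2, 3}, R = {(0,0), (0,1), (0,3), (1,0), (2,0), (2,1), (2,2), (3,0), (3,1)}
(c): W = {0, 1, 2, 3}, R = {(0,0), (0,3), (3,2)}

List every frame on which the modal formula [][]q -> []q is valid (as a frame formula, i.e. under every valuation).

(b)

This is the axiom for density; its first-order frame correspondent is forall x forall y (Rxy -> exists z (Rxz & Rzy)).
(a): fails — R10 but no z with R1z and Rz0.
(b): ✓.
(c): fails — R32 but no z with R3z and Rz2.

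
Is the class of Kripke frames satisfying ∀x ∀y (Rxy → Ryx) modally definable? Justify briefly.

Definable; r → □◇r defines it

Yes: it is symmetry, defined by the B schema r → □◇r.
Suppose r→□◇r is valid. Take Rxy and set V(r)={x}. Then r at x, so □◇r at x, so ◇r at y, so some z with Ryz has r; z=x, i.e. Ryx.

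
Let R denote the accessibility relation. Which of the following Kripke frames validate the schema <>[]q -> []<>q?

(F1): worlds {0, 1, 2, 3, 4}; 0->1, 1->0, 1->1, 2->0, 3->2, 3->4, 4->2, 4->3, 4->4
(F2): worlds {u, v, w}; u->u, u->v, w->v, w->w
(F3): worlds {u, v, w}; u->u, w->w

(F3)

Frame correspondent (Sahlqvist): forall x forall y forall z (Rxy & Rxz -> exists w (Ryw & Rzw)) — i.e. convergence.
(F1): fails — R34 and R32 but 4 and 2 have no common successor.
(F2): fails — Ruv and Ruv but v and v have no common successor.
(F3): condition met.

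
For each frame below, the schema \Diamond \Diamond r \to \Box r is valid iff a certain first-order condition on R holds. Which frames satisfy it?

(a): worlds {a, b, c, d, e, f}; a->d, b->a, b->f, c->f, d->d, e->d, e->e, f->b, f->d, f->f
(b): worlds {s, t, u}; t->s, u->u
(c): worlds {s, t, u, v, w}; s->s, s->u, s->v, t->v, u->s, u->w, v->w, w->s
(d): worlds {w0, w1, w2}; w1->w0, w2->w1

Frame correspondent (Sahlqvist): \forall x \forall y \forall z ((x R^2 y \wedge xRz) \to \exists w (y = w \wedge z = w)) — i.e. a generalized confluence (Geach) condition.
(a): fails — bR²b, bRa but b ≠ a.
(b): holds.
(c): fails — sR²s, sRu but s ≠ u.
(d): fails — w2R²w0, w2Rw1 but w0 ≠ w1.
Valid on: (b).

(b)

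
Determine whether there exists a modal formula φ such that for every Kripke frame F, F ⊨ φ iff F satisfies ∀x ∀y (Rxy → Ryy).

Yes — defined by □(□r → r)

Yes: it is shift-reflexivity, defined by the T□ schema □(□r → r).
Suppose □(□r→r) is valid. Take Rxy and set V(r)={w : Ryw}. Then at y, □r holds; since □(□r→r) at x, □r→r at y, so r at y, i.e. Ryy.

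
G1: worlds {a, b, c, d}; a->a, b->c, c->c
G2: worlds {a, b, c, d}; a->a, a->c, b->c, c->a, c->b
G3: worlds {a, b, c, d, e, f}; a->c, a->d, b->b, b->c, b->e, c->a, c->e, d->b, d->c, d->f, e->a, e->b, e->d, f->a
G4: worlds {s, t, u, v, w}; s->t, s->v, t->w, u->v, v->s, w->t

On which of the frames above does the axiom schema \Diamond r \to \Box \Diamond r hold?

G1

This is the axiom for the Euclidean property; its first-order frame correspondent is \forall x \forall y \forall z (Rxy \wedge Rxz \to Ryz).
G1: condition met.
G2: fails — Rac and Rac but not Rcc.
G3: fails — Rac and Rac but not Rcc.
G4: fails — Rsv and Rsv but not Rvv.
Valid on: G1.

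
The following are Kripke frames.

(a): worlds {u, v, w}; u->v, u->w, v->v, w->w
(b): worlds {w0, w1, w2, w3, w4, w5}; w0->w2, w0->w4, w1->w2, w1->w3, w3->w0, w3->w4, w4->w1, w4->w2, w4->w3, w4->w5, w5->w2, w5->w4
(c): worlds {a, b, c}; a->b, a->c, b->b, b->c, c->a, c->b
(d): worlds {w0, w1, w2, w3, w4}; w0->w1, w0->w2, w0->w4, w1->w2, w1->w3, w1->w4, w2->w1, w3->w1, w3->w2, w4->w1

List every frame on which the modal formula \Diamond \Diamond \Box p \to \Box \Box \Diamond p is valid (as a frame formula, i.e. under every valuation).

(c)

This is the axiom for a generalized confluence (Geach) condition; its first-order frame correspondent is \forall x \forall y \forall z ((x R^2 y \wedge x R^2 z) \to \exists w (yRw \wedge zRw)).
(a): fails — uR²v, uR²w but no t with vRt and wRt.
(b): fails — w0R²w1, w0R²w2 but no w with w1Rw and w2Rw.
(c): ✓.
(d): fails — w0R²w1, w0R²w2 but no w with w1Rw and w2Rw.
Valid on: (c).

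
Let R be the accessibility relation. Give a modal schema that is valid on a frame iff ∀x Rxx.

□q → q

A defining formula is □q → q (the T axiom).
Suppose □q→q is valid. At any x set V(q)={w : Rxw}. Then □q holds at x, so q holds at x, i.e. Rxx.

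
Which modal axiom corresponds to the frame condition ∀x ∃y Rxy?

□p → ◇p

The condition is seriality. The D schema □p → ◇p defines it.
Suppose □p→◇p is valid. At any x set V(p)=W. Then □p at x, so ◇p at x, so x has a successor.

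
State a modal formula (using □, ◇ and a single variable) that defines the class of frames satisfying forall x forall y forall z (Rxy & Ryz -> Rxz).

□s → □□s

A defining formula is □s → □□s (the 4 axiom).
Suppose □s→□□s is valid. Take Rxy, Ryz and set V(s)={w : Rxw}. Then □s at x, so □□s at x, so □s at y, so s at z, i.e. Rxz.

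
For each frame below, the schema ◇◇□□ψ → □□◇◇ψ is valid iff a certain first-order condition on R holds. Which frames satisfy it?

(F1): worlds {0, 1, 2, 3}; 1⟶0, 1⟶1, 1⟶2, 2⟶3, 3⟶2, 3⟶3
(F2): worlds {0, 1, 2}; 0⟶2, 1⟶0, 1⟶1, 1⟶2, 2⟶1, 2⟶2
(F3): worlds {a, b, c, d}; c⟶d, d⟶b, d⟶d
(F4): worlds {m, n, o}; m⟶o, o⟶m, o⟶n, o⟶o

(F2)

Frame correspondent (Sahlqvist): ∀x ∀y ∀z ((xR²y ∧ xR²z) → ∃w (yR²w ∧ zR²w)) — i.e. a generalized confluence (Geach) condition.
(F1): fails — 1R²0, 1R²0 but no w with 0R²w and 0R²w.
(F2): condition met.
(F3): fails — cR²b, cR²b but no w with bR²w and bR²w.
(F4): fails — mR²m, mR²n but no w with mR²w and nR²w.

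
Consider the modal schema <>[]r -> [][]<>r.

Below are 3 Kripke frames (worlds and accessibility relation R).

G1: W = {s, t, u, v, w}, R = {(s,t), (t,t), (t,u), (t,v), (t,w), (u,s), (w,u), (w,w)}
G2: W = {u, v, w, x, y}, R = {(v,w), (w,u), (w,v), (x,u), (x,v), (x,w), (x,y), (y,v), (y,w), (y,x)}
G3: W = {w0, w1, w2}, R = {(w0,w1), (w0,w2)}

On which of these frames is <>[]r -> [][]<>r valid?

This is the axiom for a generalized confluence (Geach) condition; its first-order frame correspondent is forall x forall y forall z ((xRy & x R^2 z) -> exists w (yRw & zRw)).
G1: fails — sRt, sR²u but no w* with tRw* and uRw*.
G2: fails — vRw, vR²u but no t with wRt and uRt.
G3: holds.

G3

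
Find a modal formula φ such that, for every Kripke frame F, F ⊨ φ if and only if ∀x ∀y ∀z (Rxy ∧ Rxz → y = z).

◇p → □p

The condition is partial functionality. The CD schema ◇p → □p defines it.
Suppose ◇p→□p is valid. Take Rxy, Rxz and set V(p)={y}. Then ◇p at x, so □p at x, so p at z, i.e. z=y.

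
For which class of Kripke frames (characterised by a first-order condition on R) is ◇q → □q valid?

This is the CD axiom.
Its frame correspondent is partial functionality — ∀x ∀y ∀z (Rxy ∧ Rxz → y = z).

partial functionality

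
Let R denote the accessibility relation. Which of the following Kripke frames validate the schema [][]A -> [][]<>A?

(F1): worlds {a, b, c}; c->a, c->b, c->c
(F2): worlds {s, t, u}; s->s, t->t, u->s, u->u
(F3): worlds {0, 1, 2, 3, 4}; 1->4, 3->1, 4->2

The schema corresponds to a generalized confluence (Geach) condition: forall x forall z (x R^2 z -> exists w (x R^2 w & zRw)).
(F1): fails — cR²a but no w with cR²w and aRw.
(F2): condition met.
(F3): fails — 1R²2 but no w with 1R²w and 2Rw.

(F2)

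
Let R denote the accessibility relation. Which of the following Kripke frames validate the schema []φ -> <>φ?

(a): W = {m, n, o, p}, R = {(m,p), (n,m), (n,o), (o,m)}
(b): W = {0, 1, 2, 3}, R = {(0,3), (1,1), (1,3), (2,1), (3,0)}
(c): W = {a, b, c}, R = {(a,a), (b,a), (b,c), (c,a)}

This is the axiom for seriality; its first-order frame correspondent is forall x exists y Rxy.
(a): fails — world p has no successor.
(b): holds.
(c): holds.

(b), (c)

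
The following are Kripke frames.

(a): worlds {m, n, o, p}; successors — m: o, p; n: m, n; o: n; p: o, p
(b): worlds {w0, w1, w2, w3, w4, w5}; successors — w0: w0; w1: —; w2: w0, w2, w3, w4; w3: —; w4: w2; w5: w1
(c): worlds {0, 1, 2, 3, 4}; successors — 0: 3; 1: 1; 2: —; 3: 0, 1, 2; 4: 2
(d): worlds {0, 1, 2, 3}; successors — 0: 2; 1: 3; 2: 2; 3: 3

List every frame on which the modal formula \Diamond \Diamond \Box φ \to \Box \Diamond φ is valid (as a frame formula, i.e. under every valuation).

(d)

Frame correspondent (Sahlqvist): \forall x \forall y \forall z ((x R^2 y \wedge xRz) \to \exists w (yRw \wedge zRw)) — i.e. a generalized confluence (Geach) condition.
(a): fails — mR²n, mRp but no w with nRw and pRw.
(b): fails — w2R²w0, w2Rw3 but no w with w0Rw and w3Rw.
(c): fails — 0R²0, 0R3 but no w with 0Rw and 3Rw.
(d): condition met.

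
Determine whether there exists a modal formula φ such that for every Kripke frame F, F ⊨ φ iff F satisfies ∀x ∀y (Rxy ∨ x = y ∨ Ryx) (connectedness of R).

Any modally definable frame class is closed under disjoint unions.
Take 2 disjoint single-world reflexive frames: each is trivially connected, but their disjoint union has 2 worlds with no edge between distinct components, so it is not connected.
So no modal formula (or set of formulas) defines exactly the connected frames.

Not modally definable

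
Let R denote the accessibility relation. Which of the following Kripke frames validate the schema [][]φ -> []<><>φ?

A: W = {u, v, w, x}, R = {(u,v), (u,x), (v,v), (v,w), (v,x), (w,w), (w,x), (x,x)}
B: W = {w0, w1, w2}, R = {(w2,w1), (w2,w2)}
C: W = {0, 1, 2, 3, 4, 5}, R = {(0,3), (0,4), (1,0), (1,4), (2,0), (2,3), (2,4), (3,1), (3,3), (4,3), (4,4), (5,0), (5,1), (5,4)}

A, C

This is the axiom for a generalized confluence (Geach) condition; its first-order frame correspondent is forall x forall z (xRz -> exists w (x R^2 w & z R^2 w)).
A: holds.
B: fails — w2Rw1 but no w with w2R²w and w1R²w.
C: holds.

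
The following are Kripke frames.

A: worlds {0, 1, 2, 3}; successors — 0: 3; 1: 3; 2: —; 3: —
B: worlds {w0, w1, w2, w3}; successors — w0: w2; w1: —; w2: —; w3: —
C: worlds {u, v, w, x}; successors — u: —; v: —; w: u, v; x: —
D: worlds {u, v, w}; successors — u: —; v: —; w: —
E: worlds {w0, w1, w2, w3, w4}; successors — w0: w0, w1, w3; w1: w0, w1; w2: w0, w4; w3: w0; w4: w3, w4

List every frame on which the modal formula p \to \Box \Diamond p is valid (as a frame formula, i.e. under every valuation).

D

Frame correspondent (Sahlqvist): \forall x \forall y (Rxy \to Ryx) — i.e. symmetry.
A: fails — R03 but not R30.
B: fails — Rw0w2 but not Rw2w0.
C: fails — Rwu but not Ruw.
D: holds.
E: fails — Rw2w4 but not Rw4w2.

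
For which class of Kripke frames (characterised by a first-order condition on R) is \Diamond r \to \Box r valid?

Suppose ◇r→□r is valid. Take Rxy, Rxz and set V(r)={y}. Then ◇r at x, so □r at x, so r at z, i.e. z=y.

partial functionality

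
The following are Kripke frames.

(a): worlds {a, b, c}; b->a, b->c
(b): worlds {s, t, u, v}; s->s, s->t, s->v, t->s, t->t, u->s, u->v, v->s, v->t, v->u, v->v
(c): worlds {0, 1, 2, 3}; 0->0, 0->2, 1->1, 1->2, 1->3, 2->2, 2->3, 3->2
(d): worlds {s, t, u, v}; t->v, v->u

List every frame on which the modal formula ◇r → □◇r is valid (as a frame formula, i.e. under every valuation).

The schema corresponds to the Euclidean property: ∀x ∀y ∀z (Rxy ∧ Rxz → Ryz).
(a): fails — Rba and Rba but not Raa.
(b): fails — Rst and Rsv but not Rtv.
(c): fails — R02 and R00 but not R20.
(d): fails — Rtv and Rtv but not Rvv.

none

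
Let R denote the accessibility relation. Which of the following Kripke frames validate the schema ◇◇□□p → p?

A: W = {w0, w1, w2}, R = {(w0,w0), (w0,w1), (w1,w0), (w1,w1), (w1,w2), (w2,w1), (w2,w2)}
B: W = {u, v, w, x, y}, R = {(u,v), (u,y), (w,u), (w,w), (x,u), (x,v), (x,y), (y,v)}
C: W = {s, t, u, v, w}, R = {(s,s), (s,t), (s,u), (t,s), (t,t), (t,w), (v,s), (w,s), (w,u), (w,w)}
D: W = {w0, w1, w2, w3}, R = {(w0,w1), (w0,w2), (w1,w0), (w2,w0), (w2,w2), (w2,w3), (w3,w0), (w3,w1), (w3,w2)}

This is the axiom for a generalized confluence (Geach) condition; its first-order frame correspondent is ∀x ∀y (xR²y → ∃w (yR²w ∧ x = w)).
A: satisfies the condition.
B: fails — uR²v but no t with vR²t and u=t.
C: fails — sR²u but no w* with uR²w* and s=w*.
D: fails — w3R²w1 but no w with w1R²w and w3=w.

A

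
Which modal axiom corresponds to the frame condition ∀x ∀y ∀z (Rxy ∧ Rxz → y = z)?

◇r → □r

The condition is partial functionality. The CD schema ◇r → □r defines it.
Suppose ◇r→□r is valid. Take Rxy, Rxz and set V(r)={y}. Then ◇r at x, so □r at x, so r at z, i.e. z=y.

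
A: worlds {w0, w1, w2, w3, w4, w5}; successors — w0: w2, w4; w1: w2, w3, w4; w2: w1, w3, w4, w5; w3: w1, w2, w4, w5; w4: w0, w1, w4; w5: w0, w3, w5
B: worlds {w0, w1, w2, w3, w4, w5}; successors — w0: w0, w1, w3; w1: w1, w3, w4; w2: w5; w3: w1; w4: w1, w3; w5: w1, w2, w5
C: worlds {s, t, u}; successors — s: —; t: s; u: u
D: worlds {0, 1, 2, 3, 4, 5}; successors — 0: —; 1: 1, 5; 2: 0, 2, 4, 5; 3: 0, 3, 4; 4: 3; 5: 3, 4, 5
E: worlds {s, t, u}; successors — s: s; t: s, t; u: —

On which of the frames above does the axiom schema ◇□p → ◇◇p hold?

Frame correspondent (Sahlqvist): ∀x ∀y (xRy → ∃w (yRw ∧ xR²w)) — i.e. a generalized confluence (Geach) condition.
A: satisfies the condition.
B: satisfies the condition.
C: fails — tRs but no w with sRw and tR²w.
D: fails — 2R0 but no w with 0Rw and 2R²w.
E: satisfies the condition.
Valid on: A, B, E.

A, B, E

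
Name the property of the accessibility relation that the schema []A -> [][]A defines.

Suppose □A→□□A is valid. Take Rxy, Ryz and set V(A)={w : Rxw}. Then □A at x, so □□A at x, so □A at y, so A at z, i.e. Rxz.

transitivity: forall x forall y forall z (Rxy & Ryz -> Rxz)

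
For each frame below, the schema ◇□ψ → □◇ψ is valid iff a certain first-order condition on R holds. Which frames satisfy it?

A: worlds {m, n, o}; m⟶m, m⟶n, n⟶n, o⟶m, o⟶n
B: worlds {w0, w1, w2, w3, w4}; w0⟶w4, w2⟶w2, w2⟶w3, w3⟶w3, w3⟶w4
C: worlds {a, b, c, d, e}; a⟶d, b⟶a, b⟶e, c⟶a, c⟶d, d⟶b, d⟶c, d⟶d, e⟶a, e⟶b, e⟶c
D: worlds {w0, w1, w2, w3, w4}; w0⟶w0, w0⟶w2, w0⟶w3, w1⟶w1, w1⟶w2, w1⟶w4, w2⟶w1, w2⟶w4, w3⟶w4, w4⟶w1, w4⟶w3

Frame correspondent (Sahlqvist): ∀x ∀y ∀z (Rxy ∧ Rxz → ∃w (Ryw ∧ Rzw)) — i.e. convergence.
A: holds.
B: fails — Rw0w4 and Rw0w4 but w4 and w4 have no common successor.
C: fails — Rba and Rbe but a and e have no common successor.
D: fails — Rw0w2 and Rw0w0 but w2 and w0 have no common successor.

A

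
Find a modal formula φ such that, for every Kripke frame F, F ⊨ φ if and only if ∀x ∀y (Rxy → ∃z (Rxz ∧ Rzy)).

□□s → □s

This is density; the standard corresponding axiom is C4: □□s → □s.
Suppose □□s→□s is valid. Take Rxy and set V(s)={w : xR²w}. Then □□s at x, so □s at x, so s at y, i.e. ∃z(Rxz∧Rzy).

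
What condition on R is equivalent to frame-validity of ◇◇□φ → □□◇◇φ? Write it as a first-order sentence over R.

This is a Sahlqvist (Geach-type) schema ◇^2□^1φ → □^2◇^2φ.
Minimal-valuation argument: fix x; take any y with xR^2y and any z with xR^2z. Set V(φ) to the set of worlds R-reachable from y in exactly 1 step. Then □^1φ holds at y, so the antecedent holds at x; validity forces ◇^2φ at z, giving a w with zR^2w and yR^1w.
First-order correspondent: ∀x ∀y ∀z ((xR²y ∧ xR²z) → ∃w (yRw ∧ zR²w)).

∀x ∀y ∀z ((xR²y ∧ xR²z) → ∃w (yRw ∧ zR²w))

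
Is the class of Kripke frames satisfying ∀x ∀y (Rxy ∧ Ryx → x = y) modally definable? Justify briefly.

Not modally definable

Modal frame validity is preserved under surjective bounded morphisms.
The 4-cycle (worlds 0,1,2,3 with 0→1→2→3→0) is antisymmetric. Sending even-indexed worlds to s and odd-indexed worlds to t is a surjective bounded morphism onto the two-world frame with s↔t, which is not antisymmetric.
So no modal formula (or set of formulas) defines exactly the antisymmetric frames.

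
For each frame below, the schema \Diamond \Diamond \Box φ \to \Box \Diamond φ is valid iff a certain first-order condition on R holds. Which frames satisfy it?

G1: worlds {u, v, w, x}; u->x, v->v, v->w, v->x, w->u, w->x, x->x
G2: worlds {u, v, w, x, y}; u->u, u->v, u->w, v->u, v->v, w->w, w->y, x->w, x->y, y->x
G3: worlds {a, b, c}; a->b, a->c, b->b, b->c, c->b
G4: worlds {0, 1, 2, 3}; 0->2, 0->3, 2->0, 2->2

This is the axiom for a generalized confluence (Geach) condition; its first-order frame correspondent is \forall x \forall y \forall z ((x R^2 y \wedge xRz) \to \exists w (yRw \wedge zRw)).
G1: ✓.
G2: fails — uR²v, uRw but no t with vRt and wRt.
G3: ✓.
G4: fails — 0R²0, 0R3 but no w with 0Rw and 3Rw.

G1, G3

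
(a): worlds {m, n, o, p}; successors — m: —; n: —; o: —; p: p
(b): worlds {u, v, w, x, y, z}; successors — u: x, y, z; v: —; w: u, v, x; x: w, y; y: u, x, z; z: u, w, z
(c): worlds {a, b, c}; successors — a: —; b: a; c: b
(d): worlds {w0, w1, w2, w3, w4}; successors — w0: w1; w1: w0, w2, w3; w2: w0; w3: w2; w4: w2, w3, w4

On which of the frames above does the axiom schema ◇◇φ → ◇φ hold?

The schema corresponds to transitivity: ∀x ∀y ∀z (Rxy ∧ Ryz → Rxz).
(a): condition met.
(b): fails — Rxw and Rwu but not Rxu.
(c): fails — Rcb and Rba but not Rca.
(d): fails — Rw1w0 and Rw0w1 but not Rw1w1.
Valid on: (a).

(a)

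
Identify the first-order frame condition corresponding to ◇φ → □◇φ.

Suppose ◇φ→□◇φ is valid. Take Rxy, Rxz and set V(φ)={y}. Then ◇φ at x, so □◇φ at x, so ◇φ at z, so some w with Rzw has φ; w=y, i.e. Rzy. By symmetry of the argument, Ryz.
The converse is a direct semantic check.
So the correspondent is the Euclidean property.

the Euclidean property: ∀x ∀y ∀z (Rxy ∧ Rxz → Ryz)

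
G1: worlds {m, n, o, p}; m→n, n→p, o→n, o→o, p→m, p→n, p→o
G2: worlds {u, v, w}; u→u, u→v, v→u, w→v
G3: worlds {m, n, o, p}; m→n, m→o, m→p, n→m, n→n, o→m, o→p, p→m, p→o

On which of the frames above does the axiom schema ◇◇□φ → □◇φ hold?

This is the axiom for a generalized confluence (Geach) condition; its first-order frame correspondent is ∀x ∀y ∀z ((xR²y ∧ xRz) → ∃w (yRw ∧ zRw)).
G1: fails — mR²p, mRn but no w with pRw and nRw.
G2: condition met.
G3: condition met.
Valid on: G2, G3.

G2, G3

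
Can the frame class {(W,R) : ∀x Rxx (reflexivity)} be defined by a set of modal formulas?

Yes — defined by □q → q

This is a Sahlqvist condition; the T axiom □q → q defines it.
Suppose □q→q is valid. At any x set V(q)={w : Rxw}. Then □q holds at x, so q holds at x, i.e. Rxx.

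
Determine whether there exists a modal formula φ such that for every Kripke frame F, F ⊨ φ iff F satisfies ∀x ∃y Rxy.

Definable; □q → ◇q defines it

The condition is seriality. A defining modal formula is □q → ◇q.
Suppose □q→◇q is valid. At any x set V(q)=W. Then □q at x, so ◇q at x, so x has a successor.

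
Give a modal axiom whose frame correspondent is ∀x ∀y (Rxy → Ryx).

This is symmetry; the standard corresponding axiom is B: p → □◇p.
Suppose p→□◇p is valid. Take Rxy and set V(p)={x}. Then p at x, so □◇p at x, so ◇p at y, so some z with Ryz has p; z=x, i.e. Ryx.

p → □◇p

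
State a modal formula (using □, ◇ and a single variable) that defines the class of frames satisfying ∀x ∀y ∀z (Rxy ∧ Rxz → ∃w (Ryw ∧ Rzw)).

◇□r → □◇r

This is convergence; the standard corresponding axiom is .2: ◇□r → □◇r.
Suppose ◇□r→□◇r is valid. Take Rxy, Rxz and set V(r)={w : Ryw}. Then □r at y so ◇□r at x, so □◇r at x, so ◇r at z, giving w with Rzw and Ryw.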